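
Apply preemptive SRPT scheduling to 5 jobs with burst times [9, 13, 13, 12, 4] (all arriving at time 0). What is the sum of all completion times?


Since all jobs arrive at t=0, SRPT equals SPT ordering.
SPT order: [4, 9, 12, 13, 13]
Completion times:
  Job 1: p=4, C=4
  Job 2: p=9, C=13
  Job 3: p=12, C=25
  Job 4: p=13, C=38
  Job 5: p=13, C=51
Total completion time = 4 + 13 + 25 + 38 + 51 = 131

131


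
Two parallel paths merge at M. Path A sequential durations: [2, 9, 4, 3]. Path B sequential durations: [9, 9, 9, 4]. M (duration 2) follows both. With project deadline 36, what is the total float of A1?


Forward pass: ES(A1) = sum of predecessors on chain A = 0
EF = ES + duration = 0 + 2 = 2
Backward pass: LF(M) = deadline = 36; LS(M) = 36 - 2 = 34
LF(A1) = LS(M) - sum(successors on chain A) = 34 - 16 = 18
LS = LF - duration = 18 - 2 = 16
Total float = LS - ES = 16 - 0 = 16

16


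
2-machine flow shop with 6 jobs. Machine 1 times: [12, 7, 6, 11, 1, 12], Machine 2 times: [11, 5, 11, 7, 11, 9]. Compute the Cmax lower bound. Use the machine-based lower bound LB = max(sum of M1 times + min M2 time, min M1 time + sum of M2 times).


LB1 = sum(M1 times) + min(M2 times) = 49 + 5 = 54
LB2 = min(M1 times) + sum(M2 times) = 1 + 54 = 55
Lower bound = max(LB1, LB2) = max(54, 55) = 55

55


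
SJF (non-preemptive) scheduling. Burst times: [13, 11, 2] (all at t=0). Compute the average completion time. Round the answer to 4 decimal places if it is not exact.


SJF order (ascending): [2, 11, 13]
Completion times:
  Job 1: burst=2, C=2
  Job 2: burst=11, C=13
  Job 3: burst=13, C=26
Average completion = 41/3 = 13.6667

13.6667


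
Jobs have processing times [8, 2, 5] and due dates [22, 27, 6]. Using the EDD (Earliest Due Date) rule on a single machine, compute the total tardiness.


Sort by due date (EDD order): [(5, 6), (8, 22), (2, 27)]
Compute completion times and tardiness:
  Job 1: p=5, d=6, C=5, tardiness=max(0,5-6)=0
  Job 2: p=8, d=22, C=13, tardiness=max(0,13-22)=0
  Job 3: p=2, d=27, C=15, tardiness=max(0,15-27)=0
Total tardiness = 0

0


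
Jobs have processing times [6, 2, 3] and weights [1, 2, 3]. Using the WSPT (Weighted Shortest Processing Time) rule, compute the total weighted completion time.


Compute p/w ratios and sort ascending (WSPT): [(2, 2), (3, 3), (6, 1)]
Compute weighted completion times:
  Job (p=2,w=2): C=2, w*C=2*2=4
  Job (p=3,w=3): C=5, w*C=3*5=15
  Job (p=6,w=1): C=11, w*C=1*11=11
Total weighted completion time = 30

30


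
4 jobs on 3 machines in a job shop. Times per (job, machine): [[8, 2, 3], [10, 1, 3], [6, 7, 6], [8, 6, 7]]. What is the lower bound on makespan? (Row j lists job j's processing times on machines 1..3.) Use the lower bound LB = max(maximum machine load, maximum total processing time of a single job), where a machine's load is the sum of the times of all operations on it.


Machine loads:
  Machine 1: 8 + 10 + 6 + 8 = 32
  Machine 2: 2 + 1 + 7 + 6 = 16
  Machine 3: 3 + 3 + 6 + 7 = 19
Max machine load = 32
Job totals:
  Job 1: 13
  Job 2: 14
  Job 3: 19
  Job 4: 21
Max job total = 21
Lower bound = max(32, 21) = 32

32


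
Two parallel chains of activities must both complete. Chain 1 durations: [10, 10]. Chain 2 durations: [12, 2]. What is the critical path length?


Path A total = 10 + 10 = 20
Path B total = 12 + 2 = 14
Critical path = longest path = max(20, 14) = 20

20


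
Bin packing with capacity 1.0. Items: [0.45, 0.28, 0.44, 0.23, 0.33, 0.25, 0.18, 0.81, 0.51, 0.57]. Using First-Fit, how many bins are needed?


Place items sequentially using First-Fit:
  Item 0.45 -> new Bin 1
  Item 0.28 -> Bin 1 (now 0.73)
  Item 0.44 -> new Bin 2
  Item 0.23 -> Bin 1 (now 0.96)
  Item 0.33 -> Bin 2 (now 0.77)
  Item 0.25 -> new Bin 3
  Item 0.18 -> Bin 2 (now 0.95)
  Item 0.81 -> new Bin 4
  Item 0.51 -> Bin 3 (now 0.76)
  Item 0.57 -> new Bin 5
Total bins used = 5

5


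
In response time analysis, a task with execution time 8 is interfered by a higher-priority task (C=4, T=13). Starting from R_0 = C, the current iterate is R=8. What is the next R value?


R_next = C + ceil(R_prev / T_hp) * C_hp
ceil(8 / 13) = ceil(0.6154) = 1
Interference = 1 * 4 = 4
R_next = 8 + 4 = 12

12


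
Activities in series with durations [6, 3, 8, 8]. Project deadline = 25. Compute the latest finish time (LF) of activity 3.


LF(activity 3) = deadline - sum of successor durations
Successors: activities 4 through 4 with durations [8]
Sum of successor durations = 8
LF = 25 - 8 = 17

17


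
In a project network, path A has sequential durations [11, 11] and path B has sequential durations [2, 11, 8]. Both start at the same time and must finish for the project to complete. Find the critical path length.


Path A total = 11 + 11 = 22
Path B total = 2 + 11 + 8 = 21
Critical path = longest path = max(22, 21) = 22

22


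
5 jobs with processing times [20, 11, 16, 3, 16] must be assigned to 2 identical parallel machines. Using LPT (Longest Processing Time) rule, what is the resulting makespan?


Sort jobs in decreasing order (LPT): [20, 16, 16, 11, 3]
Assign each job to the least loaded machine:
  Machine 1: jobs [20, 11, 3], load = 34
  Machine 2: jobs [16, 16], load = 32
Makespan = max load = 34

34


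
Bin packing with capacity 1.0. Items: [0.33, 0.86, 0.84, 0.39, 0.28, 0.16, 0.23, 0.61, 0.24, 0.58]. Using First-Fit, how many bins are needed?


Place items sequentially using First-Fit:
  Item 0.33 -> new Bin 1
  Item 0.86 -> new Bin 2
  Item 0.84 -> new Bin 3
  Item 0.39 -> Bin 1 (now 0.72)
  Item 0.28 -> Bin 1 (now 1.0)
  Item 0.16 -> Bin 3 (now 1.0)
  Item 0.23 -> new Bin 4
  Item 0.61 -> Bin 4 (now 0.84)
  Item 0.24 -> new Bin 5
  Item 0.58 -> Bin 5 (now 0.82)
Total bins used = 5

5


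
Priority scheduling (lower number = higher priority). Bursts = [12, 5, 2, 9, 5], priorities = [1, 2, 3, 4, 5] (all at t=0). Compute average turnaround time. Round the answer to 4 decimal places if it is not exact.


Sort by priority (ascending = highest first):
Order: [(1, 12), (2, 5), (3, 2), (4, 9), (5, 5)]
Completion times:
  Priority 1, burst=12, C=12
  Priority 2, burst=5, C=17
  Priority 3, burst=2, C=19
  Priority 4, burst=9, C=28
  Priority 5, burst=5, C=33
Average turnaround = 109/5 = 21.8

21.8


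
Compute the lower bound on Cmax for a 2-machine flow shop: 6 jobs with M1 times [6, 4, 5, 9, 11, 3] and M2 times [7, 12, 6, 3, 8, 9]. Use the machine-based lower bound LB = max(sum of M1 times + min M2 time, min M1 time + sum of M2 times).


LB1 = sum(M1 times) + min(M2 times) = 38 + 3 = 41
LB2 = min(M1 times) + sum(M2 times) = 3 + 45 = 48
Lower bound = max(LB1, LB2) = max(41, 48) = 48

48


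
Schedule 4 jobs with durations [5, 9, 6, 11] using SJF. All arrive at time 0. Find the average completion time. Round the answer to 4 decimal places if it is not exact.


SJF order (ascending): [5, 6, 9, 11]
Completion times:
  Job 1: burst=5, C=5
  Job 2: burst=6, C=11
  Job 3: burst=9, C=20
  Job 4: burst=11, C=31
Average completion = 67/4 = 16.75

16.75


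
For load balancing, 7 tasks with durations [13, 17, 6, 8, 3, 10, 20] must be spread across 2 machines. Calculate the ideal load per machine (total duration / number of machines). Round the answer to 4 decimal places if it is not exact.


Total processing time = 13 + 17 + 6 + 8 + 3 + 10 + 20 = 77
Number of machines = 2
Ideal balanced load = 77 / 2 = 38.5

38.5


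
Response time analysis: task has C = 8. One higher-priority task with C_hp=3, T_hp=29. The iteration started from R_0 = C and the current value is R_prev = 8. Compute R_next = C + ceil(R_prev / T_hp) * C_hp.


R_next = C + ceil(R_prev / T_hp) * C_hp
ceil(8 / 29) = ceil(0.2759) = 1
Interference = 1 * 3 = 3
R_next = 8 + 3 = 11

11


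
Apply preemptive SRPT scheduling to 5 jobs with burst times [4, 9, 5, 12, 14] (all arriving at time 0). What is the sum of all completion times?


Since all jobs arrive at t=0, SRPT equals SPT ordering.
SPT order: [4, 5, 9, 12, 14]
Completion times:
  Job 1: p=4, C=4
  Job 2: p=5, C=9
  Job 3: p=9, C=18
  Job 4: p=12, C=30
  Job 5: p=14, C=44
Total completion time = 4 + 9 + 18 + 30 + 44 = 105

105


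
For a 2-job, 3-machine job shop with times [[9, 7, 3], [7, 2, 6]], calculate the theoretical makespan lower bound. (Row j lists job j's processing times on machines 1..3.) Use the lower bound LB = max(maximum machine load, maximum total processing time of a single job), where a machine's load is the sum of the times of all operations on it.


Machine loads:
  Machine 1: 9 + 7 = 16
  Machine 2: 7 + 2 = 9
  Machine 3: 3 + 6 = 9
Max machine load = 16
Job totals:
  Job 1: 19
  Job 2: 15
Max job total = 19
Lower bound = max(16, 19) = 19

19


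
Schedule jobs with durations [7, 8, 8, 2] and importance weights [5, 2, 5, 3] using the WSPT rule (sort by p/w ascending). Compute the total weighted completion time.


Compute p/w ratios and sort ascending (WSPT): [(2, 3), (7, 5), (8, 5), (8, 2)]
Compute weighted completion times:
  Job (p=2,w=3): C=2, w*C=3*2=6
  Job (p=7,w=5): C=9, w*C=5*9=45
  Job (p=8,w=5): C=17, w*C=5*17=85
  Job (p=8,w=2): C=25, w*C=2*25=50
Total weighted completion time = 186

186


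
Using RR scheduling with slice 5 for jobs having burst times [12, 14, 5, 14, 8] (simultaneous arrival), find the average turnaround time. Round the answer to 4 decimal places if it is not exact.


Time quantum = 5
Execution trace:
  J1 runs 5 units, time = 5
  J2 runs 5 units, time = 10
  J3 runs 5 units, time = 15
  J4 runs 5 units, time = 20
  J5 runs 5 units, time = 25
  J1 runs 5 units, time = 30
  J2 runs 5 units, time = 35
  J4 runs 5 units, time = 40
  J5 runs 3 units, time = 43
  J1 runs 2 units, time = 45
  J2 runs 4 units, time = 49
  J4 runs 4 units, time = 53
Finish times: [45, 49, 15, 53, 43]
Average turnaround = 205/5 = 41.0

41.0


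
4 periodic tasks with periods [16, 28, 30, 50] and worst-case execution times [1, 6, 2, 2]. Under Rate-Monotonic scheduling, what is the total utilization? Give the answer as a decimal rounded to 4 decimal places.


Compute individual utilizations (exact fractions):
  Task 1: C/T = 1/16 (approx. 0.0625)
  Task 2: C/T = 6/28 = 3/14 (approx. 0.2143)
  Task 3: C/T = 2/30 = 1/15 (approx. 0.0667)
  Task 4: C/T = 2/50 = 1/25 (approx. 0.04)
Total utilization U = 1/16 + 3/14 + 1/15 + 1/25 = 3221/8400
Rounded to 4 decimal places: U = 0.3835
RM (Liu & Layland) bound for 4 tasks = 0.756828; compare with U = 3221/8400 (approx. 0.383452)
U <= bound, so schedulable by RM sufficient condition.

0.3835


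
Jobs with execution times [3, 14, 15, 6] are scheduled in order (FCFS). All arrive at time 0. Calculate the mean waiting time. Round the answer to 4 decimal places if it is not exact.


FCFS order (as given): [3, 14, 15, 6]
Waiting times:
  Job 1: wait = 0
  Job 2: wait = 3
  Job 3: wait = 17
  Job 4: wait = 32
Sum of waiting times = 52
Average waiting time = 52/4 = 13.0

13.0


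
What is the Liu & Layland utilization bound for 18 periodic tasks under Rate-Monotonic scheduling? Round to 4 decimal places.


Compute 2^(1/18) = 1.0392592260
Subtract 1: 1.0392592260 - 1 = 0.0392592260
Multiply by n: 18 * 0.0392592260 = 0.7066660680
Round to 4 dp: 0.7067

0.7067


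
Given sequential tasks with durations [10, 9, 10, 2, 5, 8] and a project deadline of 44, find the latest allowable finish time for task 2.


LF(activity 2) = deadline - sum of successor durations
Successors: activities 3 through 6 with durations [10, 2, 5, 8]
Sum of successor durations = 25
LF = 44 - 25 = 19

19


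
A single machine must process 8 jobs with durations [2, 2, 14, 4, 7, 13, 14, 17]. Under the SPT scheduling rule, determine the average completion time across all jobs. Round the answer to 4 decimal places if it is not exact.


Sort jobs by processing time (SPT order): [2, 2, 4, 7, 13, 14, 14, 17]
Compute completion times sequentially:
  Job 1: processing = 2, completes at 2
  Job 2: processing = 2, completes at 4
  Job 3: processing = 4, completes at 8
  Job 4: processing = 7, completes at 15
  Job 5: processing = 13, completes at 28
  Job 6: processing = 14, completes at 42
  Job 7: processing = 14, completes at 56
  Job 8: processing = 17, completes at 73
Sum of completion times = 228
Average completion time = 228/8 = 28.5

28.5


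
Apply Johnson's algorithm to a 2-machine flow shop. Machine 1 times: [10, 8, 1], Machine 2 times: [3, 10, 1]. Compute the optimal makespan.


Apply Johnson's rule:
  Group 1 (a <= b): [(3, 1, 1), (2, 8, 10)]
  Group 2 (a > b): [(1, 10, 3)]
Optimal job order: [3, 2, 1]
Schedule:
  Job 3: M1 done at 1, M2 done at 2
  Job 2: M1 done at 9, M2 done at 19
  Job 1: M1 done at 19, M2 done at 22
Makespan = 22

22


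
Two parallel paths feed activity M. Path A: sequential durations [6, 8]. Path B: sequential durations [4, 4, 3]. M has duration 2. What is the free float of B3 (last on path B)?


ES(B3) = sum of predecessors on chain B = 8
EF(B3) = ES + duration = 8 + 3 = 11
Successor of B3 is M. ES(M) = max(sum(A), sum(B)) = max(14, 11) = 14
Free float = ES(successor) - EF(current) = 14 - 11 = 3

3


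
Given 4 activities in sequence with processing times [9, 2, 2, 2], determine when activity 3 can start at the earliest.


Activity 3 starts after activities 1 through 2 complete.
Predecessor durations: [9, 2]
ES = 9 + 2 = 11

11


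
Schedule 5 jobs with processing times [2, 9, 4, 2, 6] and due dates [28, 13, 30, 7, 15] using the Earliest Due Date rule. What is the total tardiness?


Sort by due date (EDD order): [(2, 7), (9, 13), (6, 15), (2, 28), (4, 30)]
Compute completion times and tardiness:
  Job 1: p=2, d=7, C=2, tardiness=max(0,2-7)=0
  Job 2: p=9, d=13, C=11, tardiness=max(0,11-13)=0
  Job 3: p=6, d=15, C=17, tardiness=max(0,17-15)=2
  Job 4: p=2, d=28, C=19, tardiness=max(0,19-28)=0
  Job 5: p=4, d=30, C=23, tardiness=max(0,23-30)=0
Total tardiness = 2

2


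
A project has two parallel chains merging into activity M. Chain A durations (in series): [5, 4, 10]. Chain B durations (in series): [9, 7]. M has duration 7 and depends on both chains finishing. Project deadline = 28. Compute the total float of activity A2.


Forward pass: ES(A2) = sum of predecessors on chain A = 5
EF = ES + duration = 5 + 4 = 9
Backward pass: LF(M) = deadline = 28; LS(M) = 28 - 7 = 21
LF(A2) = LS(M) - sum(successors on chain A) = 21 - 10 = 11
LS = LF - duration = 11 - 4 = 7
Total float = LS - ES = 7 - 5 = 2

2


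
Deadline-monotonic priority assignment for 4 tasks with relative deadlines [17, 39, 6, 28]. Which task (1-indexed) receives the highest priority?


Sort tasks by relative deadline (ascending):
  Task 3: deadline = 6
  Task 1: deadline = 17
  Task 4: deadline = 28
  Task 2: deadline = 39
Priority order (highest first): [3, 1, 4, 2]
Highest priority task = 3

3


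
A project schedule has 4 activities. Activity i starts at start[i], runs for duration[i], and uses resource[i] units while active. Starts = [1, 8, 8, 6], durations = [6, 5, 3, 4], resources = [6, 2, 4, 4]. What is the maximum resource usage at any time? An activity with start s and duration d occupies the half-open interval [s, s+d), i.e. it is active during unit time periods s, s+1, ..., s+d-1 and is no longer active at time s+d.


Each activity i is active on [start_i, start_i + duration_i).
Compute total resource usage per time slot:
  t=0: active resources = [], total = 0
  t=1: active resources = [6], total = 6
  t=2: active resources = [6], total = 6
  t=3: active resources = [6], total = 6
  t=4: active resources = [6], total = 6
  t=5: active resources = [6], total = 6
  t=6: active resources = [6, 4], total = 10
  t=7: active resources = [4], total = 4
  t=8: active resources = [2, 4, 4], total = 10
  t=9: active resources = [2, 4, 4], total = 10
  t=10: active resources = [2, 4], total = 6
  t=11: active resources = [2], total = 2
  t=12: active resources = [2], total = 2
Peak resource demand = 10

10


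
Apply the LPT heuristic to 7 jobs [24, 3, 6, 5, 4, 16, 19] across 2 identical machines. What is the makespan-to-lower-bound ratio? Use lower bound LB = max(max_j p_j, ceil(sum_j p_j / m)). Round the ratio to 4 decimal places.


LPT order: [24, 19, 16, 6, 5, 4, 3]
Machine loads after assignment: [39, 38]
LPT makespan = 39
Lower bound = max(max_job, ceil(total/2)) = max(24, 39) = 39
Ratio = 39 / 39 = 1.0

1.0


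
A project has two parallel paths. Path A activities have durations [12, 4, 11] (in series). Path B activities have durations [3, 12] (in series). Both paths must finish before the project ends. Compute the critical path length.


Path A total = 12 + 4 + 11 = 27
Path B total = 3 + 12 = 15
Critical path = longest path = max(27, 15) = 27

27


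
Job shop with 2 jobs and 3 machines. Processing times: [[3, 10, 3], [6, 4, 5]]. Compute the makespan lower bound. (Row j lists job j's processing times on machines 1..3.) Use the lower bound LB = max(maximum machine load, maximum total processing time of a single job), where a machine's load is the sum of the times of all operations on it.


Machine loads:
  Machine 1: 3 + 6 = 9
  Machine 2: 10 + 4 = 14
  Machine 3: 3 + 5 = 8
Max machine load = 14
Job totals:
  Job 1: 16
  Job 2: 15
Max job total = 16
Lower bound = max(14, 16) = 16

16


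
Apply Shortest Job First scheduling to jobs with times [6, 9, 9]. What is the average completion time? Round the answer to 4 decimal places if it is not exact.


SJF order (ascending): [6, 9, 9]
Completion times:
  Job 1: burst=6, C=6
  Job 2: burst=9, C=15
  Job 3: burst=9, C=24
Average completion = 45/3 = 15.0

15.0


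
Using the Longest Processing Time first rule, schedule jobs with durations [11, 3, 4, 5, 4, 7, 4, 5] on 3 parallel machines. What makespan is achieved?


Sort jobs in decreasing order (LPT): [11, 7, 5, 5, 4, 4, 4, 3]
Assign each job to the least loaded machine:
  Machine 1: jobs [11, 4], load = 15
  Machine 2: jobs [7, 4, 3], load = 14
  Machine 3: jobs [5, 5, 4], load = 14
Makespan = max load = 15

15


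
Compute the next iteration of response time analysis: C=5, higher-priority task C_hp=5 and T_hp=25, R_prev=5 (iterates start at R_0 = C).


R_next = C + ceil(R_prev / T_hp) * C_hp
ceil(5 / 25) = ceil(0.2) = 1
Interference = 1 * 5 = 5
R_next = 5 + 5 = 10

10


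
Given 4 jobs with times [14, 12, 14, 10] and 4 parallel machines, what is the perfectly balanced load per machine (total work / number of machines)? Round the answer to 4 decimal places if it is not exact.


Total processing time = 14 + 12 + 14 + 10 = 50
Number of machines = 4
Ideal balanced load = 50 / 4 = 12.5

12.5


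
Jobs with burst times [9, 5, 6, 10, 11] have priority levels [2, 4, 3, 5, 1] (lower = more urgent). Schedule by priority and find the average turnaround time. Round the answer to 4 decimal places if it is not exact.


Sort by priority (ascending = highest first):
Order: [(1, 11), (2, 9), (3, 6), (4, 5), (5, 10)]
Completion times:
  Priority 1, burst=11, C=11
  Priority 2, burst=9, C=20
  Priority 3, burst=6, C=26
  Priority 4, burst=5, C=31
  Priority 5, burst=10, C=41
Average turnaround = 129/5 = 25.8

25.8


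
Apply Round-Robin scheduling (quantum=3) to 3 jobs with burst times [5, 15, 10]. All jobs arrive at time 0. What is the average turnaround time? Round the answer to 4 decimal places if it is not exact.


Time quantum = 3
Execution trace:
  J1 runs 3 units, time = 3
  J2 runs 3 units, time = 6
  J3 runs 3 units, time = 9
  J1 runs 2 units, time = 11
  J2 runs 3 units, time = 14
  J3 runs 3 units, time = 17
  J2 runs 3 units, time = 20
  J3 runs 3 units, time = 23
  J2 runs 3 units, time = 26
  J3 runs 1 units, time = 27
  J2 runs 3 units, time = 30
Finish times: [11, 30, 27]
Average turnaround = 68/3 = 22.6667

22.6667


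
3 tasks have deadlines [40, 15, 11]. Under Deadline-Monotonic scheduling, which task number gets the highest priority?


Sort tasks by relative deadline (ascending):
  Task 3: deadline = 11
  Task 2: deadline = 15
  Task 1: deadline = 40
Priority order (highest first): [3, 2, 1]
Highest priority task = 3

3


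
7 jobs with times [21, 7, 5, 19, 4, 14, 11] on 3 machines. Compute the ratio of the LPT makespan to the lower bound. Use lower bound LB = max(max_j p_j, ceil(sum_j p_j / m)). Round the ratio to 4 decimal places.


LPT order: [21, 19, 14, 11, 7, 5, 4]
Machine loads after assignment: [26, 26, 29]
LPT makespan = 29
Lower bound = max(max_job, ceil(total/3)) = max(21, 27) = 27
Ratio = 29 / 27 = 1.0741

1.0741


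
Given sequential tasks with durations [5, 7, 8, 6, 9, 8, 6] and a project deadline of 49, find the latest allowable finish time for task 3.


LF(activity 3) = deadline - sum of successor durations
Successors: activities 4 through 7 with durations [6, 9, 8, 6]
Sum of successor durations = 29
LF = 49 - 29 = 20

20


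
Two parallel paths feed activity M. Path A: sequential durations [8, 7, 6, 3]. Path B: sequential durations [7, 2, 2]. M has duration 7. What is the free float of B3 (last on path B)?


ES(B3) = sum of predecessors on chain B = 9
EF(B3) = ES + duration = 9 + 2 = 11
Successor of B3 is M. ES(M) = max(sum(A), sum(B)) = max(24, 11) = 24
Free float = ES(successor) - EF(current) = 24 - 11 = 13

13


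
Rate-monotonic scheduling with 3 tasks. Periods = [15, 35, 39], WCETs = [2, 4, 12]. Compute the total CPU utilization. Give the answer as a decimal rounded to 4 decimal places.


Compute individual utilizations (exact fractions):
  Task 1: C/T = 2/15 (approx. 0.1333)
  Task 2: C/T = 4/35 (approx. 0.1143)
  Task 3: C/T = 12/39 = 4/13 (approx. 0.3077)
Total utilization U = 2/15 + 4/35 + 4/13 = 758/1365
Rounded to 4 decimal places: U = 0.5553
RM (Liu & Layland) bound for 3 tasks = 0.779763; compare with U = 758/1365 (approx. 0.555311)
U <= bound, so schedulable by RM sufficient condition.

0.5553


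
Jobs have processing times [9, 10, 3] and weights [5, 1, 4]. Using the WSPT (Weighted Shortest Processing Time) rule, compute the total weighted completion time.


Compute p/w ratios and sort ascending (WSPT): [(3, 4), (9, 5), (10, 1)]
Compute weighted completion times:
  Job (p=3,w=4): C=3, w*C=4*3=12
  Job (p=9,w=5): C=12, w*C=5*12=60
  Job (p=10,w=1): C=22, w*C=1*22=22
Total weighted completion time = 94

94


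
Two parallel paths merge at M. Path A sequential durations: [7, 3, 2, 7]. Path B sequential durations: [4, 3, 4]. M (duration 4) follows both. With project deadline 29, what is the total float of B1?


Forward pass: ES(B1) = sum of predecessors on chain B = 0
EF = ES + duration = 0 + 4 = 4
Backward pass: LF(M) = deadline = 29; LS(M) = 29 - 4 = 25
LF(B1) = LS(M) - sum(successors on chain B) = 25 - 7 = 18
LS = LF - duration = 18 - 4 = 14
Total float = LS - ES = 14 - 0 = 14

14


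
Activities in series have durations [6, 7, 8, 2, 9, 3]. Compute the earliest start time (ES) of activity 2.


Activity 2 starts after activities 1 through 1 complete.
Predecessor durations: [6]
ES = 6 = 6

6


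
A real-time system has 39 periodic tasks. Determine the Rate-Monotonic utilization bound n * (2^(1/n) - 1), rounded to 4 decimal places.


Compute 2^(1/39) = 1.0179318843
Subtract 1: 1.0179318843 - 1 = 0.0179318843
Multiply by n: 39 * 0.0179318843 = 0.6993434877
Round to 4 dp: 0.6993

0.6993


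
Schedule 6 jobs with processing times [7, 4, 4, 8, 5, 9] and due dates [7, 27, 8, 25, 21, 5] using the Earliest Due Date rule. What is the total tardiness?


Sort by due date (EDD order): [(9, 5), (7, 7), (4, 8), (5, 21), (8, 25), (4, 27)]
Compute completion times and tardiness:
  Job 1: p=9, d=5, C=9, tardiness=max(0,9-5)=4
  Job 2: p=7, d=7, C=16, tardiness=max(0,16-7)=9
  Job 3: p=4, d=8, C=20, tardiness=max(0,20-8)=12
  Job 4: p=5, d=21, C=25, tardiness=max(0,25-21)=4
  Job 5: p=8, d=25, C=33, tardiness=max(0,33-25)=8
  Job 6: p=4, d=27, C=37, tardiness=max(0,37-27)=10
Total tardiness = 47

47


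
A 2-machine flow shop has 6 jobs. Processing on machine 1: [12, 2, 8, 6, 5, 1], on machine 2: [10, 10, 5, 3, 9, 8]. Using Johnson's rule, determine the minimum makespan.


Apply Johnson's rule:
  Group 1 (a <= b): [(6, 1, 8), (2, 2, 10), (5, 5, 9)]
  Group 2 (a > b): [(1, 12, 10), (3, 8, 5), (4, 6, 3)]
Optimal job order: [6, 2, 5, 1, 3, 4]
Schedule:
  Job 6: M1 done at 1, M2 done at 9
  Job 2: M1 done at 3, M2 done at 19
  Job 5: M1 done at 8, M2 done at 28
  Job 1: M1 done at 20, M2 done at 38
  Job 3: M1 done at 28, M2 done at 43
  Job 4: M1 done at 34, M2 done at 46
Makespan = 46

46


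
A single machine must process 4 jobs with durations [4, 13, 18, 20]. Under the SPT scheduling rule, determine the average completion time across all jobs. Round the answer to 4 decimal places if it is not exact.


Sort jobs by processing time (SPT order): [4, 13, 18, 20]
Compute completion times sequentially:
  Job 1: processing = 4, completes at 4
  Job 2: processing = 13, completes at 17
  Job 3: processing = 18, completes at 35
  Job 4: processing = 20, completes at 55
Sum of completion times = 111
Average completion time = 111/4 = 27.75

27.75


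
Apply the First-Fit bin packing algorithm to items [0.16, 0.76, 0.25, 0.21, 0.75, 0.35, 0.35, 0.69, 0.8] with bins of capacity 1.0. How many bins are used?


Place items sequentially using First-Fit:
  Item 0.16 -> new Bin 1
  Item 0.76 -> Bin 1 (now 0.92)
  Item 0.25 -> new Bin 2
  Item 0.21 -> Bin 2 (now 0.46)
  Item 0.75 -> new Bin 3
  Item 0.35 -> Bin 2 (now 0.81)
  Item 0.35 -> new Bin 4
  Item 0.69 -> new Bin 5
  Item 0.8 -> new Bin 6
Total bins used = 6

6


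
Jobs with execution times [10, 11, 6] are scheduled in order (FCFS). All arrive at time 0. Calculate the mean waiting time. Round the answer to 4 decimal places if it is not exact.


FCFS order (as given): [10, 11, 6]
Waiting times:
  Job 1: wait = 0
  Job 2: wait = 10
  Job 3: wait = 21
Sum of waiting times = 31
Average waiting time = 31/3 = 10.3333

10.3333


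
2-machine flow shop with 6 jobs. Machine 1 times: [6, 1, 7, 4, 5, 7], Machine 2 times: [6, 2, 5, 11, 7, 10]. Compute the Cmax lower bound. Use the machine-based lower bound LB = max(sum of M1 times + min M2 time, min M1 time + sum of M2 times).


LB1 = sum(M1 times) + min(M2 times) = 30 + 2 = 32
LB2 = min(M1 times) + sum(M2 times) = 1 + 41 = 42
Lower bound = max(LB1, LB2) = max(32, 42) = 42

42


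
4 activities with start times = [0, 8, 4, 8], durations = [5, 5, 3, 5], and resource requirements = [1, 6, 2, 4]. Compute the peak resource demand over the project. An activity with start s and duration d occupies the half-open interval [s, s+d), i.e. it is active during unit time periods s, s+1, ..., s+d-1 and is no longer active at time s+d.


Each activity i is active on [start_i, start_i + duration_i).
Compute total resource usage per time slot:
  t=0: active resources = [1], total = 1
  t=1: active resources = [1], total = 1
  t=2: active resources = [1], total = 1
  t=3: active resources = [1], total = 1
  t=4: active resources = [1, 2], total = 3
  t=5: active resources = [2], total = 2
  t=6: active resources = [2], total = 2
  t=7: active resources = [], total = 0
  t=8: active resources = [6, 4], total = 10
  t=9: active resources = [6, 4], total = 10
  t=10: active resources = [6, 4], total = 10
  t=11: active resources = [6, 4], total = 10
  t=12: active resources = [6, 4], total = 10
Peak resource demand = 10

10


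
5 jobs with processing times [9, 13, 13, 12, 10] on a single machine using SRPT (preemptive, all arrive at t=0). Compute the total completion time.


Since all jobs arrive at t=0, SRPT equals SPT ordering.
SPT order: [9, 10, 12, 13, 13]
Completion times:
  Job 1: p=9, C=9
  Job 2: p=10, C=19
  Job 3: p=12, C=31
  Job 4: p=13, C=44
  Job 5: p=13, C=57
Total completion time = 9 + 19 + 31 + 44 + 57 = 160

160


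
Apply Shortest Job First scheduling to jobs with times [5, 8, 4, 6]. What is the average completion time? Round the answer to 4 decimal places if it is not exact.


SJF order (ascending): [4, 5, 6, 8]
Completion times:
  Job 1: burst=4, C=4
  Job 2: burst=5, C=9
  Job 3: burst=6, C=15
  Job 4: burst=8, C=23
Average completion = 51/4 = 12.75

12.75


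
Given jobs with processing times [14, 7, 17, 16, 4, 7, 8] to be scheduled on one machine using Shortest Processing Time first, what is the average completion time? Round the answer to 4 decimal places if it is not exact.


Sort jobs by processing time (SPT order): [4, 7, 7, 8, 14, 16, 17]
Compute completion times sequentially:
  Job 1: processing = 4, completes at 4
  Job 2: processing = 7, completes at 11
  Job 3: processing = 7, completes at 18
  Job 4: processing = 8, completes at 26
  Job 5: processing = 14, completes at 40
  Job 6: processing = 16, completes at 56
  Job 7: processing = 17, completes at 73
Sum of completion times = 228
Average completion time = 228/7 = 32.5714

32.5714


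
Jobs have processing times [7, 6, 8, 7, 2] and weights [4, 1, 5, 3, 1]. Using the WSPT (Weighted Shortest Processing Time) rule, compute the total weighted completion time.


Compute p/w ratios and sort ascending (WSPT): [(8, 5), (7, 4), (2, 1), (7, 3), (6, 1)]
Compute weighted completion times:
  Job (p=8,w=5): C=8, w*C=5*8=40
  Job (p=7,w=4): C=15, w*C=4*15=60
  Job (p=2,w=1): C=17, w*C=1*17=17
  Job (p=7,w=3): C=24, w*C=3*24=72
  Job (p=6,w=1): C=30, w*C=1*30=30
Total weighted completion time = 219

219


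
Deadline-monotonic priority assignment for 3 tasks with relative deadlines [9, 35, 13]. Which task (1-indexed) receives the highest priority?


Sort tasks by relative deadline (ascending):
  Task 1: deadline = 9
  Task 3: deadline = 13
  Task 2: deadline = 35
Priority order (highest first): [1, 3, 2]
Highest priority task = 1

1


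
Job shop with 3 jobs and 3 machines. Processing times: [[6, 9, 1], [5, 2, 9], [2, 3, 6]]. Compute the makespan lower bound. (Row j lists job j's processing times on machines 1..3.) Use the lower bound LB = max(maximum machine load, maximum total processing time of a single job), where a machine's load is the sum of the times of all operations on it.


Machine loads:
  Machine 1: 6 + 5 + 2 = 13
  Machine 2: 9 + 2 + 3 = 14
  Machine 3: 1 + 9 + 6 = 16
Max machine load = 16
Job totals:
  Job 1: 16
  Job 2: 16
  Job 3: 11
Max job total = 16
Lower bound = max(16, 16) = 16

16


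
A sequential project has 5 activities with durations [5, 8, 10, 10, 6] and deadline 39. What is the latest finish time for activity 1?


LF(activity 1) = deadline - sum of successor durations
Successors: activities 2 through 5 with durations [8, 10, 10, 6]
Sum of successor durations = 34
LF = 39 - 34 = 5

5


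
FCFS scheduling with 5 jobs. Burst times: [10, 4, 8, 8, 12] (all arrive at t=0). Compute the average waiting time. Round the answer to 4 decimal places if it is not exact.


FCFS order (as given): [10, 4, 8, 8, 12]
Waiting times:
  Job 1: wait = 0
  Job 2: wait = 10
  Job 3: wait = 14
  Job 4: wait = 22
  Job 5: wait = 30
Sum of waiting times = 76
Average waiting time = 76/5 = 15.2

15.2


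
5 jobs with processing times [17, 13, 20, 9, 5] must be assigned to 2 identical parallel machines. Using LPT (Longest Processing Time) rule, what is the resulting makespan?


Sort jobs in decreasing order (LPT): [20, 17, 13, 9, 5]
Assign each job to the least loaded machine:
  Machine 1: jobs [20, 9, 5], load = 34
  Machine 2: jobs [17, 13], load = 30
Makespan = max load = 34

34


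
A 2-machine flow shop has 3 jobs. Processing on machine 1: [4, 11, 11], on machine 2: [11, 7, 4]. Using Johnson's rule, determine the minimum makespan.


Apply Johnson's rule:
  Group 1 (a <= b): [(1, 4, 11)]
  Group 2 (a > b): [(2, 11, 7), (3, 11, 4)]
Optimal job order: [1, 2, 3]
Schedule:
  Job 1: M1 done at 4, M2 done at 15
  Job 2: M1 done at 15, M2 done at 22
  Job 3: M1 done at 26, M2 done at 30
Makespan = 30

30


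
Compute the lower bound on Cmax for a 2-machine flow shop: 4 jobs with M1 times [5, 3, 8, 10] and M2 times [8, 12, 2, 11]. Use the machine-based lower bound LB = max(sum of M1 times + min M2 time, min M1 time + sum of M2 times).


LB1 = sum(M1 times) + min(M2 times) = 26 + 2 = 28
LB2 = min(M1 times) + sum(M2 times) = 3 + 33 = 36
Lower bound = max(LB1, LB2) = max(28, 36) = 36

36


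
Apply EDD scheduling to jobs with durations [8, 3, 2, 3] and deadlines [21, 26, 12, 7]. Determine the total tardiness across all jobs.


Sort by due date (EDD order): [(3, 7), (2, 12), (8, 21), (3, 26)]
Compute completion times and tardiness:
  Job 1: p=3, d=7, C=3, tardiness=max(0,3-7)=0
  Job 2: p=2, d=12, C=5, tardiness=max(0,5-12)=0
  Job 3: p=8, d=21, C=13, tardiness=max(0,13-21)=0
  Job 4: p=3, d=26, C=16, tardiness=max(0,16-26)=0
Total tardiness = 0

0


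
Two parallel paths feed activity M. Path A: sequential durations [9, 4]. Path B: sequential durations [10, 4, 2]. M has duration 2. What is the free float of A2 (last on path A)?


ES(A2) = sum of predecessors on chain A = 9
EF(A2) = ES + duration = 9 + 4 = 13
Successor of A2 is M. ES(M) = max(sum(A), sum(B)) = max(13, 16) = 16
Free float = ES(successor) - EF(current) = 16 - 13 = 3

3


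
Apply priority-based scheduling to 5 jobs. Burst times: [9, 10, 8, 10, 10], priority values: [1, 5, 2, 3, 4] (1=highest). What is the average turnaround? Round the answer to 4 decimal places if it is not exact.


Sort by priority (ascending = highest first):
Order: [(1, 9), (2, 8), (3, 10), (4, 10), (5, 10)]
Completion times:
  Priority 1, burst=9, C=9
  Priority 2, burst=8, C=17
  Priority 3, burst=10, C=27
  Priority 4, burst=10, C=37
  Priority 5, burst=10, C=47
Average turnaround = 137/5 = 27.4

27.4


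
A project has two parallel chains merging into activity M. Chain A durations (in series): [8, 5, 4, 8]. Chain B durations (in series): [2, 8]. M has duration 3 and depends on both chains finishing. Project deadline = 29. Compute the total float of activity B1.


Forward pass: ES(B1) = sum of predecessors on chain B = 0
EF = ES + duration = 0 + 2 = 2
Backward pass: LF(M) = deadline = 29; LS(M) = 29 - 3 = 26
LF(B1) = LS(M) - sum(successors on chain B) = 26 - 8 = 18
LS = LF - duration = 18 - 2 = 16
Total float = LS - ES = 16 - 0 = 16

16


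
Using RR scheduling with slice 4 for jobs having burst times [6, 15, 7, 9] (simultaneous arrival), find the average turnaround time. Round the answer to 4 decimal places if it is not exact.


Time quantum = 4
Execution trace:
  J1 runs 4 units, time = 4
  J2 runs 4 units, time = 8
  J3 runs 4 units, time = 12
  J4 runs 4 units, time = 16
  J1 runs 2 units, time = 18
  J2 runs 4 units, time = 22
  J3 runs 3 units, time = 25
  J4 runs 4 units, time = 29
  J2 runs 4 units, time = 33
  J4 runs 1 units, time = 34
  J2 runs 3 units, time = 37
Finish times: [18, 37, 25, 34]
Average turnaround = 114/4 = 28.5

28.5


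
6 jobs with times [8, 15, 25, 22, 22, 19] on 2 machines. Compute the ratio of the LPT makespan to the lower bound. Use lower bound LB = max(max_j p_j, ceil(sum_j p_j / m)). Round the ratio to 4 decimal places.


LPT order: [25, 22, 22, 19, 15, 8]
Machine loads after assignment: [59, 52]
LPT makespan = 59
Lower bound = max(max_job, ceil(total/2)) = max(25, 56) = 56
Ratio = 59 / 56 = 1.0536

1.0536


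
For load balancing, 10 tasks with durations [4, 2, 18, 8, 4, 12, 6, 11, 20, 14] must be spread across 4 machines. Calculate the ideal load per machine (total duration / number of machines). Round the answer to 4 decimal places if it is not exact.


Total processing time = 4 + 2 + 18 + 8 + 4 + 12 + 6 + 11 + 20 + 14 = 99
Number of machines = 4
Ideal balanced load = 99 / 4 = 24.75

24.75


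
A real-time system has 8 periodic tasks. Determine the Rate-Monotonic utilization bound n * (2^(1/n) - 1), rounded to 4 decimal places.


Compute 2^(1/8) = 1.0905077327
Subtract 1: 1.0905077327 - 1 = 0.0905077327
Multiply by n: 8 * 0.0905077327 = 0.7240618616
Round to 4 dp: 0.7241

0.7241


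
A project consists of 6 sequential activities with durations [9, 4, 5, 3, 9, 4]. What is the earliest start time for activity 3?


Activity 3 starts after activities 1 through 2 complete.
Predecessor durations: [9, 4]
ES = 9 + 4 = 13

13


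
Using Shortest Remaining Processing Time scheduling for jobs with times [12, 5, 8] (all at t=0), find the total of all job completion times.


Since all jobs arrive at t=0, SRPT equals SPT ordering.
SPT order: [5, 8, 12]
Completion times:
  Job 1: p=5, C=5
  Job 2: p=8, C=13
  Job 3: p=12, C=25
Total completion time = 5 + 13 + 25 = 43

43


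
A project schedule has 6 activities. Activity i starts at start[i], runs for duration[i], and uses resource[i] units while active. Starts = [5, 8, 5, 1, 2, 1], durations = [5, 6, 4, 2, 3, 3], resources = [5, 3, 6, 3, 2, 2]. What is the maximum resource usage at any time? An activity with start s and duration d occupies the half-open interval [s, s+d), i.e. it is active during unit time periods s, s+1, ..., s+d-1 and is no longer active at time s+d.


Each activity i is active on [start_i, start_i + duration_i).
Compute total resource usage per time slot:
  t=0: active resources = [], total = 0
  t=1: active resources = [3, 2], total = 5
  t=2: active resources = [3, 2, 2], total = 7
  t=3: active resources = [2, 2], total = 4
  t=4: active resources = [2], total = 2
  t=5: active resources = [5, 6], total = 11
  t=6: active resources = [5, 6], total = 11
  t=7: active resources = [5, 6], total = 11
  t=8: active resources = [5, 3, 6], total = 14
  t=9: active resources = [5, 3], total = 8
  t=10: active resources = [3], total = 3
  t=11: active resources = [3], total = 3
  t=12: active resources = [3], total = 3
  t=13: active resources = [3], total = 3
Peak resource demand = 14

14


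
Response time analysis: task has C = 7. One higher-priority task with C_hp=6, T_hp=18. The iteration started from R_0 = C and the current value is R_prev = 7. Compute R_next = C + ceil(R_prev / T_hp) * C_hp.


R_next = C + ceil(R_prev / T_hp) * C_hp
ceil(7 / 18) = ceil(0.3889) = 1
Interference = 1 * 6 = 6
R_next = 7 + 6 = 13

13


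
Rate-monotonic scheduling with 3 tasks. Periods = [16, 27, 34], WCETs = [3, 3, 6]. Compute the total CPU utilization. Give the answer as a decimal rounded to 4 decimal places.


Compute individual utilizations (exact fractions):
  Task 1: C/T = 3/16 (approx. 0.1875)
  Task 2: C/T = 3/27 = 1/9 (approx. 0.1111)
  Task 3: C/T = 6/34 = 3/17 (approx. 0.1765)
Total utilization U = 3/16 + 1/9 + 3/17 = 1163/2448
Rounded to 4 decimal places: U = 0.4751
RM (Liu & Layland) bound for 3 tasks = 0.779763; compare with U = 1163/2448 (approx. 0.475082)
U <= bound, so schedulable by RM sufficient condition.

0.4751


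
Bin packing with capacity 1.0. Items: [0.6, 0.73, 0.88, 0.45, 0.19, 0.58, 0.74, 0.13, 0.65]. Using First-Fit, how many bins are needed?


Place items sequentially using First-Fit:
  Item 0.6 -> new Bin 1
  Item 0.73 -> new Bin 2
  Item 0.88 -> new Bin 3
  Item 0.45 -> new Bin 4
  Item 0.19 -> Bin 1 (now 0.79)
  Item 0.58 -> new Bin 5
  Item 0.74 -> new Bin 6
  Item 0.13 -> Bin 1 (now 0.92)
  Item 0.65 -> new Bin 7
Total bins used = 7

7


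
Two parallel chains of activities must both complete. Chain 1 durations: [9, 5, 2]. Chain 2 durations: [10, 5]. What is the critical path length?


Path A total = 9 + 5 + 2 = 16
Path B total = 10 + 5 = 15
Critical path = longest path = max(16, 15) = 16

16


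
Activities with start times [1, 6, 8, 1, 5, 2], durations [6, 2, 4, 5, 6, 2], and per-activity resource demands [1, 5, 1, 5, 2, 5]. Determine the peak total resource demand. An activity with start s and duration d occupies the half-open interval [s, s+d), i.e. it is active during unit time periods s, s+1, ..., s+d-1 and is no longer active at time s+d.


Each activity i is active on [start_i, start_i + duration_i).
Compute total resource usage per time slot:
  t=0: active resources = [], total = 0
  t=1: active resources = [1, 5], total = 6
  t=2: active resources = [1, 5, 5], total = 11
  t=3: active resources = [1, 5, 5], total = 11
  t=4: active resources = [1, 5], total = 6
  t=5: active resources = [1, 5, 2], total = 8
  t=6: active resources = [1, 5, 2], total = 8
  t=7: active resources = [5, 2], total = 7
  t=8: active resources = [1, 2], total = 3
  t=9: active resources = [1, 2], total = 3
  t=10: active resources = [1, 2], total = 3
  t=11: active resources = [1], total = 1
Peak resource demand = 11

11
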